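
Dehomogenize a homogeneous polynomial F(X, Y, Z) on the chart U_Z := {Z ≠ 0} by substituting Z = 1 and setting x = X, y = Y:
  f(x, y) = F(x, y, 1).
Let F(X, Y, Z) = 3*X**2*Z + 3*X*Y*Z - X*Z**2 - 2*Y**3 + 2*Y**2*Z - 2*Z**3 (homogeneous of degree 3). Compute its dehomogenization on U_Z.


f(x, y) = 3*x**2 + 3*x*y - x - 2*y**3 + 2*y**2 - 2

On U_Z we set Z = 1. Each monomial c·X^i·Y^j·Z^k in F becomes c·x^i·y^j·1^k = c·x^i·y^j.
Substituting Z = 1: F(X, Y, 1) = 3*x**2 + 3*x*y - x - 2*y**3 + 2*y**2 - 2.
Note: deg(f) ≤ deg(F) = 3; strict inequality happens when F is divisible by Z (lost terms).


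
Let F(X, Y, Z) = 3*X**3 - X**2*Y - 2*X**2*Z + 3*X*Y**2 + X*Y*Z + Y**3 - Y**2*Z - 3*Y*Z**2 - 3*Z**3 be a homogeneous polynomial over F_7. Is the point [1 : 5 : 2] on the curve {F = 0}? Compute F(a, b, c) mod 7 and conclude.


F(1,5,2) ≡ 0 (mod 7); P is on the curve.

Evaluate F(1, 5, 2) term-by-term (mod 7).
  3*X**3 ↦ 3·1·1·1 = 3
  -X**2*Y ↦ -1·1·5·1 = -5
  -2*X**2*Z ↦ -2·1·1·2 = -4
  3*X*Y**2 ↦ 3·1·25·1 = 75
  X*Y*Z ↦ 1·1·5·2 = 10
  Y**3 ↦ 1·1·125·1 = 125
  -Y**2*Z ↦ -1·1·25·2 = -50
  -3*Y*Z**2 ↦ -3·1·5·4 = -60
  -3*Z**3 ↦ -3·1·1·8 = -24
Sum: F(1, 5, 2) = (3) + (-5) + (-4) + (75) + (10) + (125) + (-50) + (-60) + (-24) = 70.
Reducing mod 7: 70 ≡ 0 (mod 7).
Since F(a, b, c) ≡ 0 (mod 7), P lies on the curve.


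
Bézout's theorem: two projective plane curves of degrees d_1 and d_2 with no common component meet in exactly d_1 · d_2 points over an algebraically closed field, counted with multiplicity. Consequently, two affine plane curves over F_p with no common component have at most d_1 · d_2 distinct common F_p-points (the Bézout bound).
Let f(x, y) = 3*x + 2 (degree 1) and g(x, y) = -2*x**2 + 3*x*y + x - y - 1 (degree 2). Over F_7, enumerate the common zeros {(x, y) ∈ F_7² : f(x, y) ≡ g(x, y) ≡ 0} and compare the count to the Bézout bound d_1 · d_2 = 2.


Common zeros: {(4, 2)}; count = 1; Bézout bound = 2.

deg(f) = 1, deg(g) = 2, so Bézout bound = 2.
Scan x ∈ F_7. For each x, list the y ∈ F_7 with f(x, y) ≡ 0 and those with g(x, y) ≡ 0 (mod 7); the common zeros in that column are the intersection.
  x = 0: f ≡ 0 at y ∈ ∅; g ≡ 0 at y ∈ {6}; common: ∅.
  x = 1: f ≡ 0 at y ∈ ∅; g ≡ 0 at y ∈ {1}; common: ∅.
  x = 2: f ≡ 0 at y ∈ ∅; g ≡ 0 at y ∈ {0}; common: ∅.
  x = 3: f ≡ 0 at y ∈ ∅; g ≡ 0 at y ∈ {2}; common: ∅.
  x = 4: f ≡ 0 at y ∈ {0, 1, 2, 3, 4, 5, 6}; g ≡ 0 at y ∈ {2}; common: {2}.
  x = 5: f ≡ 0 at y ∈ ∅; g ≡ 0 at y ∈ ∅; common: ∅.
  x = 6: f ≡ 0 at y ∈ ∅; g ≡ 0 at y ∈ {6}; common: ∅.
Collecting: common zeros = {(4, 2)}, so the count is 1.
Comparison with the Bézout bound: 1 ≤ 2 = deg(f)·deg(g), as expected for curves with no common component (the affine F_7-count falls short of the bound because intersections may lie at infinity, over extension fields, or carry multiplicity).


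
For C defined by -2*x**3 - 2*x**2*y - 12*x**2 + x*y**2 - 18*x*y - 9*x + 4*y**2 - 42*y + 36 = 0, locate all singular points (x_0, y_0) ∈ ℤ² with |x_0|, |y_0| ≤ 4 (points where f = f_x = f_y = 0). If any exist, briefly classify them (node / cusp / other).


Singular points: {(-3, 3)}; classification: cusp.

Compute partial derivatives:
  f_x = -6*x**2 - 4*x*y - 24*x + y**2 - 18*y - 9.
  f_y = -2*x**2 + 2*x*y - 18*x + 8*y - 42.
Scan x_0 ∈ {−4, ..., 4}. For each x_0, f_y(x_0, y) is a polynomial in y; find its integer roots y ∈ {−4, ..., 4}, then test f_x and f at those candidates.
  x = -4: f_y(-4, y) = -2; no integer root y with |y| ≤ 4.
  x = -3: f_y(-3, y) = 2*y - 6; vanishes at y ∈ {3}. (-3, 3): f_x = 0, f = 0 — SINGULAR.
  x = -2: f_y(-2, y) = 4*y - 14; no integer root y with |y| ≤ 4.
  x = -1: f_y(-1, y) = 6*y - 26; no integer root y with |y| ≤ 4.
  x = 0: f_y(0, y) = 8*y - 42; no integer root y with |y| ≤ 4.
  x = 1: f_y(1, y) = 10*y - 62; no integer root y with |y| ≤ 4.
  x = 2: f_y(2, y) = 12*y - 86; no integer root y with |y| ≤ 4.
  x = 3: f_y(3, y) = 14*y - 114; no integer root y with |y| ≤ 4.
  x = 4: f_y(4, y) = 16*y - 146; no integer root y with |y| ≤ 4.
Only singular point on the grid: (-3, 3).
Classify: substitute x = -3 + u, y = 3 + v and expand: f = -2*u**3 - 2*u**2*v + u*v**2 + v**2.
No constant or linear terms (consistent with a singular point). Quadratic part: v**2. Cubic part: -2*u**3 - 2*u**2*v + u*v**2.
The quadratic part v**2 is a perfect square, so there is a single (double) tangent line v = 0, i.e. y = 3. Restricting the cubic part to that line (v = 0) leaves -2*u**3 ≠ 0, so f is not divisible by v and the branch is v² ≈ 2*u**3 to lowest order — this is a cusp.
Classification: cusp.


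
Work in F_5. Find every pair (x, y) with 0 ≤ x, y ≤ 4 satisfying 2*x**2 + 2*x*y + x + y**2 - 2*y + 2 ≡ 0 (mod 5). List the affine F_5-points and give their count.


Affine F_5-points: {(0, 3), (0, 4), (1, 0), (2, 1), (2, 2), (3, 2), (3, 4), (4, 1), (4, 3)}; count = 9.

For each of the 25 pairs (x, y) ∈ F_5², evaluate f(x, y) mod 5. Record the zeros.
  x = 0: [0↦2, 1↦1, 2↦2, 3↦0, 4↦0]  zeros at y ∈ {3, 4}
  x = 1: [0↦0, 1↦1, 2↦4, 3↦4, 4↦1]  zeros at y ∈ {0}
  x = 2: [0↦2, 1↦0, 2↦0, 3↦2, 4↦1]  zeros at y ∈ {1, 2}
  x = 3: [0↦3, 1↦3, 2↦0, 3↦4, 4↦0]  zeros at y ∈ {2, 4}
  x = 4: [0↦3, 1↦0, 2↦4, 3↦0, 4↦3]  zeros at y ∈ {1, 3}
Collecting zeros: affine points = {(0, 3), (0, 4), (1, 0), (2, 1), (2, 2), (3, 2), (3, 4), (4, 1), (4, 3)}.
Total count |C(F_5)_aff| = 9.


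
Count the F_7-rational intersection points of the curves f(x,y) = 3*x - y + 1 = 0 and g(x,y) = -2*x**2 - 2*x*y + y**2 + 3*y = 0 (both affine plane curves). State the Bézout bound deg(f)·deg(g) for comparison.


Common zeros: ∅; count = 0; Bézout bound = 2.

deg(f) = 1, deg(g) = 2, so Bézout bound = 2.
Scan x ∈ F_7. For each x, list the y ∈ F_7 with f(x, y) ≡ 0 and those with g(x, y) ≡ 0 (mod 7); the common zeros in that column are the intersection.
  x = 0: f ≡ 0 at y ∈ {1}; g ≡ 0 at y ∈ {0, 4}; common: ∅.
  x = 1: f ≡ 0 at y ∈ {4}; g ≡ 0 at y ∈ {1, 5}; common: ∅.
  x = 2: f ≡ 0 at y ∈ {0}; g ≡ 0 at y ∈ ∅; common: ∅.
  x = 3: f ≡ 0 at y ∈ {3}; g ≡ 0 at y ∈ {4, 6}; common: ∅.
  x = 4: f ≡ 0 at y ∈ {6}; g ≡ 0 at y ∈ ∅; common: ∅.
  x = 5: f ≡ 0 at y ∈ {2}; g ≡ 0 at y ∈ {1, 6}; common: ∅.
  x = 6: f ≡ 0 at y ∈ {5}; g ≡ 0 at y ∈ ∅; common: ∅.
Collecting: common zeros = ∅, so the count is 0.
Comparison with the Bézout bound: 0 ≤ 2 = deg(f)·deg(g), as expected for curves with no common component (the affine F_7-count falls short of the bound because intersections may lie at infinity, over extension fields, or carry multiplicity).


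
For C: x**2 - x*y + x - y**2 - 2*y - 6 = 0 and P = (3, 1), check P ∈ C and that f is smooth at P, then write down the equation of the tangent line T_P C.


Tangent line at P: 6*x - 7*y - 11 = 0.

Step 1: f(3, 1) = 0, so P lies on C.
Step 2: partial derivatives
  f_x(x, y) = 2*x - y + 1, f_y(x, y) = -x - 2*y - 2.
  f_x(P) = 6, f_y(P) = -7 (gradient nonzero, so P is smooth).
Step 3: tangent line at P: 6·(x − 3) + -7·(y − 1) = 0.
Expanding: 6*x - 7*y - 11 = 0.


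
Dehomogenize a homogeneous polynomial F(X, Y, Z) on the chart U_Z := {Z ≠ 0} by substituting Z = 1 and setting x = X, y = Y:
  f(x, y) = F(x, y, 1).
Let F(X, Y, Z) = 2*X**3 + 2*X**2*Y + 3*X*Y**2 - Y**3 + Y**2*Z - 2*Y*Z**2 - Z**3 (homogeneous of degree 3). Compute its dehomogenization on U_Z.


f(x, y) = 2*x**3 + 2*x**2*y + 3*x*y**2 - y**3 + y**2 - 2*y - 1

On U_Z we set Z = 1. Each monomial c·X^i·Y^j·Z^k in F becomes c·x^i·y^j·1^k = c·x^i·y^j.
Substituting Z = 1: F(X, Y, 1) = 2*x**3 + 2*x**2*y + 3*x*y**2 - y**3 + y**2 - 2*y - 1.
Note: deg(f) ≤ deg(F) = 3; strict inequality happens when F is divisible by Z (lost terms).


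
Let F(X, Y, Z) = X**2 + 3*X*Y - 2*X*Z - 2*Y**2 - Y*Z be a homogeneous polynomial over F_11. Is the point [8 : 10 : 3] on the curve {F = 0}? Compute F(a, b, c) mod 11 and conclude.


F(8,10,3) ≡ 4 (mod 11); P is NOT on the curve.

Evaluate F(8, 10, 3) term-by-term (mod 11).
  X**2 ↦ 1·64·1·1 = 64
  3*X*Y ↦ 3·8·10·1 = 240
  -2*X*Z ↦ -2·8·1·3 = -48
  -2*Y**2 ↦ -2·1·100·1 = -200
  -Y*Z ↦ -1·1·10·3 = -30
Sum: F(8, 10, 3) = (64) + (240) + (-48) + (-200) + (-30) = 26.
Reducing mod 11: 26 ≡ 4 (mod 11).
Since F(a, b, c) ≡ 4 ≠ 0 (mod 11), P does NOT lie on the curve.


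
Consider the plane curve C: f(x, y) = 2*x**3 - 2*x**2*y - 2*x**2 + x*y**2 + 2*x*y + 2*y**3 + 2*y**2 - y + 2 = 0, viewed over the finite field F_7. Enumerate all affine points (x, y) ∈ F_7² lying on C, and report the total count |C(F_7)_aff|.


Affine F_7-points: {(1, 2), (1, 5), (2, 4), (3, 3), (4, 0), (5, 3)}; count = 6.

For each of the 49 pairs (x, y) ∈ F_7², evaluate f(x, y) mod 7. Record the zeros.
  x = 0: [0↦2, 1↦5, 2↦3, 3↦1, 4↦4, 5↦3, 6↦3]  zeros at y ∈ ∅
  x = 1: [0↦2, 1↦6, 2↦0, 3↦3, 4↦6, 5↦0, 6↦4]  zeros at y ∈ {2, 5}
  x = 2: [0↦3, 1↦4, 2↦4, 3↦1, 4↦0, 5↦6, 6↦3]  zeros at y ∈ {4}
  x = 3: [0↦3, 1↦4, 2↦6, 3↦0, 4↦5, 5↦5, 6↦5]  zeros at y ∈ {3}
  x = 4: [0↦0, 1↦4, 2↦4, 3↦5, 4↦5, 5↦2, 6↦1]  zeros at y ∈ {0}
  x = 5: [0↦6, 1↦2, 2↦3, 3↦0, 4↦5, 5↦2, 6↦3]  zeros at y ∈ {3}
  x = 6: [0↦5, 1↦3, 2↦1, 3↦4, 4↦3, 5↦3, 6↦2]  zeros at y ∈ ∅
Collecting zeros: affine points = {(1, 2), (1, 5), (2, 4), (3, 3), (4, 0), (5, 3)}.
Total count |C(F_7)_aff| = 6.


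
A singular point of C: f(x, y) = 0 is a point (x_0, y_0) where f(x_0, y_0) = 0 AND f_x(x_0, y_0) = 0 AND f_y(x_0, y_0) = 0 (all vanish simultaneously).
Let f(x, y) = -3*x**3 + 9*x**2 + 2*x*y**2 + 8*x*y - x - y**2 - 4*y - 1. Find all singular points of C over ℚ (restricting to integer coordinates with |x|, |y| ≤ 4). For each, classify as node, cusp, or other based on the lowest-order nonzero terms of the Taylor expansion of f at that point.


Singular points: {(1, -2)}; classification: cusp.

Compute partial derivatives:
  f_x = -9*x**2 + 18*x + 2*y**2 + 8*y - 1.
  f_y = 4*x*y + 8*x - 2*y - 4.
Scan x_0 ∈ {−4, ..., 4}. For each x_0, f_y(x_0, y) is a polynomial in y; find its integer roots y ∈ {−4, ..., 4}, then test f_x and f at those candidates.
  x = -4: f_y(-4, y) = -18*y - 36; vanishes at y ∈ {-2}. (-4, -2): f_x = -225 ≠ 0.
  x = -3: f_y(-3, y) = -14*y - 28; vanishes at y ∈ {-2}. (-3, -2): f_x = -144 ≠ 0.
  x = -2: f_y(-2, y) = -10*y - 20; vanishes at y ∈ {-2}. (-2, -2): f_x = -81 ≠ 0.
  x = -1: f_y(-1, y) = -6*y - 12; vanishes at y ∈ {-2}. (-1, -2): f_x = -36 ≠ 0.
  x = 0: f_y(0, y) = -2*y - 4; vanishes at y ∈ {-2}. (0, -2): f_x = -9 ≠ 0.
  x = 1: f_y(1, y) = 2*y + 4; vanishes at y ∈ {-2}. (1, -2): f_x = 0, f = 0 — SINGULAR.
  x = 2: f_y(2, y) = 6*y + 12; vanishes at y ∈ {-2}. (2, -2): f_x = -9 ≠ 0.
  x = 3: f_y(3, y) = 10*y + 20; vanishes at y ∈ {-2}. (3, -2): f_x = -36 ≠ 0.
  x = 4: f_y(4, y) = 14*y + 28; vanishes at y ∈ {-2}. (4, -2): f_x = -81 ≠ 0.
Only singular point on the grid: (1, -2).
Classify: substitute x = 1 + u, y = -2 + v and expand: f = -3*u**3 + 2*u*v**2 + v**2.
No constant or linear terms (consistent with a singular point). Quadratic part: v**2. Cubic part: -3*u**3 + 2*u*v**2.
The quadratic part v**2 is a perfect square, so there is a single (double) tangent line v = 0, i.e. y = -2. Restricting the cubic part to that line (v = 0) leaves -3*u**3 ≠ 0, so f is not divisible by v and the branch is v² ≈ 3*u**3 to lowest order — this is a cusp.
Classification: cusp.


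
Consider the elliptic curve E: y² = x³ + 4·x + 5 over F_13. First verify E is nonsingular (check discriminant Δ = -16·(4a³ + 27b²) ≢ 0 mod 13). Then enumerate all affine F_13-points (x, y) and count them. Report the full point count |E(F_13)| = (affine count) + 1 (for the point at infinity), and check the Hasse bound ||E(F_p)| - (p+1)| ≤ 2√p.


Affine points = {(1, 6), (1, 7), (7, 5), (7, 8), (8, 4), (8, 9), (9, 4), (9, 9), (12, 0)}; affine count = 9; |E(F_13)| = 10.

Discriminant check: Δ ∝ 4a³ + 27b² = 4·4³ + 27·5² = 4·64 + 27·25 ≡ 8 (mod 13). Nonzero ⇒ E is nonsingular.
For each x ∈ F_13, compute rhs = x³ + 4·x + 5 mod 13, then count y ∈ F_13 with y² ≡ rhs.
  x = 0: rhs = 5, matching y values: none (0 points).
  x = 1: rhs = 10, matching y values: 6, 7 (2 points).
  x = 2: rhs = 8, matching y values: none (0 points).
  x = 3: rhs = 5, matching y values: none (0 points).
  x = 4: rhs = 7, matching y values: none (0 points).
  x = 5: rhs = 7, matching y values: none (0 points).
  x = 6: rhs = 11, matching y values: none (0 points).
  x = 7: rhs = 12, matching y values: 5, 8 (2 points).
  x = 8: rhs = 3, matching y values: 4, 9 (2 points).
  x = 9: rhs = 3, matching y values: 4, 9 (2 points).
  x = 10: rhs = 5, matching y values: none (0 points).
  x = 11: rhs = 2, matching y values: none (0 points).
  x = 12: rhs = 0, matching y values: 0 (1 points).
Total affine count: 9.
Full point count |E(F_13)| = 9 + 1 = 10.
Hasse bound: |10 − (13+1)| = |-4| = 4 ≤ 2√13 ≈ 7.2111 ✓.


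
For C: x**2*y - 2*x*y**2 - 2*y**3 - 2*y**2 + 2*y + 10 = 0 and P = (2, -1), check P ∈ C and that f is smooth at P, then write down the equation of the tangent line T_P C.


Tangent line at P: -6*x + 12*y + 24 = 0.

Step 1: f(2, -1) = 0, so P lies on C.
Step 2: partial derivatives
  f_x(x, y) = 2*x*y - 2*y**2, f_y(x, y) = x**2 - 4*x*y - 6*y**2 - 4*y + 2.
  f_x(P) = -6, f_y(P) = 12 (gradient nonzero, so P is smooth).
Step 3: tangent line at P: -6·(x − 2) + 12·(y − -1) = 0.
Expanding: -6*x + 12*y + 24 = 0.


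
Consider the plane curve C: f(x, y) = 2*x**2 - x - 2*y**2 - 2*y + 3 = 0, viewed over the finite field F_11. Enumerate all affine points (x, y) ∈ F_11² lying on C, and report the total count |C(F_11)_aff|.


Affine F_11-points: {(1, 1), (1, 9), (3, 4), (3, 6), (5, 1), (5, 9), (8, 3), (8, 7), (9, 3), (9, 7)}; count = 10.

For each of the 121 pairs (x, y) ∈ F_11², evaluate f(x, y) mod 11. Record the zeros.
  x = 0: [0↦3, 1↦10, 2↦2, 3↦1, 4↦7, 5↦9, 6↦7, 7↦1, 8↦2, 9↦10, 10↦3]  zeros at y ∈ ∅
  x = 1: [0↦4, 1↦0, 2↦3, 3↦2, 4↦8, 5↦10, 6↦8, 7↦2, 8↦3, 9↦0, 10↦4]  zeros at y ∈ {1, 9}
  x = 2: [0↦9, 1↦5, 2↦8, 3↦7, 4↦2, 5↦4, 6↦2, 7↦7, 8↦8, 9↦5, 10↦9]  zeros at y ∈ ∅
  x = 3: [0↦7, 1↦3, 2↦6, 3↦5, 4↦0, 5↦2, 6↦0, 7↦5, 8↦6, 9↦3, 10↦7]  zeros at y ∈ {4, 6}
  x = 4: [0↦9, 1↦5, 2↦8, 3↦7, 4↦2, 5↦4, 6↦2, 7↦7, 8↦8, 9↦5, 10↦9]  zeros at y ∈ ∅
  x = 5: [0↦4, 1↦0, 2↦3, 3↦2, 4↦8, 5↦10, 6↦8, 7↦2, 8↦3, 9↦0, 10↦4]  zeros at y ∈ {1, 9}
  x = 6: [0↦3, 1↦10, 2↦2, 3↦1, 4↦7, 5↦9, 6↦7, 7↦1, 8↦2, 9↦10, 10↦3]  zeros at y ∈ ∅
  x = 7: [0↦6, 1↦2, 2↦5, 3↦4, 4↦10, 5↦1, 6↦10, 7↦4, 8↦5, 9↦2, 10↦6]  zeros at y ∈ ∅
  x = 8: [0↦2, 1↦9, 2↦1, 3↦0, 4↦6, 5↦8, 6↦6, 7↦0, 8↦1, 9↦9, 10↦2]  zeros at y ∈ {3, 7}
  x = 9: [0↦2, 1↦9, 2↦1, 3↦0, 4↦6, 5↦8, 6↦6, 7↦0, 8↦1, 9↦9, 10↦2]  zeros at y ∈ {3, 7}
  x = 10: [0↦6, 1↦2, 2↦5, 3↦4, 4↦10, 5↦1, 6↦10, 7↦4, 8↦5, 9↦2, 10↦6]  zeros at y ∈ ∅
Collecting zeros: affine points = {(1, 1), (1, 9), (3, 4), (3, 6), (5, 1), (5, 9), (8, 3), (8, 7), (9, 3), (9, 7)}.
Total count |C(F_11)_aff| = 10.


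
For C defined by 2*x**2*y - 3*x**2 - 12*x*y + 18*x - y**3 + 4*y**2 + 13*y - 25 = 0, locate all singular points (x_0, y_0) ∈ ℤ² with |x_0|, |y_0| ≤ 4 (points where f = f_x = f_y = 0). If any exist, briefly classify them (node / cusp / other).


Singular points: {(3, 1)}; classification: node.

Compute partial derivatives:
  f_x = 4*x*y - 6*x - 12*y + 18.
  f_y = 2*x**2 - 12*x - 3*y**2 + 8*y + 13.
Scan x_0 ∈ {−4, ..., 4}. For each x_0, f_y(x_0, y) is a polynomial in y; find its integer roots y ∈ {−4, ..., 4}, then test f_x and f at those candidates.
  x = -4: f_y(-4, y) = -3*y**2 + 8*y + 93; no integer root y with |y| ≤ 4.
  x = -3: f_y(-3, y) = -3*y**2 + 8*y + 67; no integer root y with |y| ≤ 4.
  x = -2: f_y(-2, y) = -3*y**2 + 8*y + 45; no integer root y with |y| ≤ 4.
  x = -1: f_y(-1, y) = -3*y**2 + 8*y + 27; no integer root y with |y| ≤ 4.
  x = 0: f_y(0, y) = -3*y**2 + 8*y + 13; no integer root y with |y| ≤ 4.
  x = 1: f_y(1, y) = -3*y**2 + 8*y + 3; vanishes at y ∈ {3}. (1, 3): f_x = -12 ≠ 0.
  x = 2: f_y(2, y) = -3*y**2 + 8*y - 3; no integer root y with |y| ≤ 4.
  x = 3: f_y(3, y) = -3*y**2 + 8*y - 5; vanishes at y ∈ {1}. (3, 1): f_x = 0, f = 0 — SINGULAR.
  x = 4: f_y(4, y) = -3*y**2 + 8*y - 3; no integer root y with |y| ≤ 4.
Only singular point on the grid: (3, 1).
Classify: substitute x = 3 + u, y = 1 + v and expand: f = 2*u**2*v - u**2 - v**3 + v**2.
No constant or linear terms (consistent with a singular point). Quadratic part: -u**2 + v**2. Cubic part: 2*u**2*v - v**3.
The quadratic part v**2 - u**2 = (v − u)(v + u) splits into two distinct linear factors, so there are two distinct tangent lines y − 1 = ±(x − 3) — this is a node (ordinary double point).
Classification: node.


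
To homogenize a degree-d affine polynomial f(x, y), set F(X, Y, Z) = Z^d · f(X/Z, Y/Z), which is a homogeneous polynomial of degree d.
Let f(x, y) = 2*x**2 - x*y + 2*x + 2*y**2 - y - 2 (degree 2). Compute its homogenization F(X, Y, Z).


F(X, Y, Z) = 2*X**2 - X*Y + 2*X*Z + 2*Y**2 - Y*Z - 2*Z**2

deg(f) = 2.
Substitute x = X/Z, y = Y/Z into f, then multiply by Z^2.
  monomial 2·x^2·y^0 ↦ 2·X^2·Y^0·Z^0.
  monomial -1·x^1·y^1 ↦ -1·X^1·Y^1·Z^0.
  monomial 2·x^1·y^0 ↦ 2·X^1·Y^0·Z^1.
  monomial 2·x^0·y^2 ↦ 2·X^0·Y^2·Z^0.
  monomial -1·x^0·y^1 ↦ -1·X^0·Y^1·Z^1.
  monomial -2·x^0·y^0 ↦ -2·X^0·Y^0·Z^2.
Collecting: F(X, Y, Z) = 2*X**2 - X*Y + 2*X*Z + 2*Y**2 - Y*Z - 2*Z**2.


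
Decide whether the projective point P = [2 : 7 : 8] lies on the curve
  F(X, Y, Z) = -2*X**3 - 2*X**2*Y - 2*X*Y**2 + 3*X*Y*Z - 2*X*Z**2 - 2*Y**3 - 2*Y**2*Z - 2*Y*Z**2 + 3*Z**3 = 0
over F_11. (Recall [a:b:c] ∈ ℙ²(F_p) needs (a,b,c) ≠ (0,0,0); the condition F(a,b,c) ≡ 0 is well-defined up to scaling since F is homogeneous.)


F(2,7,8) ≡ 5 (mod 11); P is NOT on the curve.

Evaluate F(2, 7, 8) term-by-term (mod 11).
  -2*X**3 ↦ -2·8·1·1 = -16
  -2*X**2*Y ↦ -2·4·7·1 = -56
  -2*X*Y**2 ↦ -2·2·49·1 = -196
  3*X*Y*Z ↦ 3·2·7·8 = 336
  -2*X*Z**2 ↦ -2·2·1·64 = -256
  -2*Y**3 ↦ -2·1·343·1 = -686
  -2*Y**2*Z ↦ -2·1·49·8 = -784
  -2*Y*Z**2 ↦ -2·1·7·64 = -896
  3*Z**3 ↦ 3·1·1·512 = 1536
Sum: F(2, 7, 8) = (-16) + (-56) + (-196) + (336) + (-256) + (-686) + (-784) + (-896) + (1536) = -1018.
Reducing mod 11: -1018 ≡ 5 (mod 11).
Since F(a, b, c) ≡ 5 ≠ 0 (mod 11), P does NOT lie on the curve.


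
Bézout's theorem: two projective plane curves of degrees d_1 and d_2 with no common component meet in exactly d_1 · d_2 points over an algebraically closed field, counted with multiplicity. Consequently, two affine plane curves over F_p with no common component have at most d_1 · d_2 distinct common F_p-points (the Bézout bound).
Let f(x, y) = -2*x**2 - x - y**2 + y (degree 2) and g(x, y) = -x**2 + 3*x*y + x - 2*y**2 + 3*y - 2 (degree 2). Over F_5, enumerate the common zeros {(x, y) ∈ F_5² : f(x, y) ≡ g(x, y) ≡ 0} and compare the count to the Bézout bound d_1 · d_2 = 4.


Common zeros: {(1, 4)}; count = 1; Bézout bound = 4.

deg(f) = 2, deg(g) = 2, so Bézout bound = 4.
Scan x ∈ F_5. For each x, list the y ∈ F_5 with f(x, y) ≡ 0 and those with g(x, y) ≡ 0 (mod 5); the common zeros in that column are the intersection.
  x = 0: f ≡ 0 at y ∈ {0, 1}; g ≡ 0 at y ∈ ∅; common: ∅.
  x = 1: f ≡ 0 at y ∈ {2, 4}; g ≡ 0 at y ∈ {4}; common: {4}.
  x = 2: f ≡ 0 at y ∈ {0, 1}; g ≡ 0 at y ∈ {3, 4}; common: ∅.
  x = 3: f ≡ 0 at y ∈ ∅; g ≡ 0 at y ∈ {3}; common: ∅.
  x = 4: f ≡ 0 at y ∈ ∅; g ≡ 0 at y ∈ ∅; common: ∅.
Collecting: common zeros = {(1, 4)}, so the count is 1.
Comparison with the Bézout bound: 1 ≤ 4 = deg(f)·deg(g), as expected for curves with no common component (the affine F_5-count falls short of the bound because intersections may lie at infinity, over extension fields, or carry multiplicity).


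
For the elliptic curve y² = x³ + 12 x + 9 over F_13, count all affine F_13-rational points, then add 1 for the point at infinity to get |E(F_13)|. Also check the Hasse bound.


Affine points = {(0, 3), (0, 10), (1, 3), (1, 10), (4, 2), (4, 11), (5, 5), (5, 8), (9, 1), (9, 12), (11, 4), (11, 9), (12, 3), (12, 10)}; affine count = 14; |E(F_13)| = 15.

Discriminant check: Δ ∝ 4a³ + 27b² = 4·12³ + 27·9² = 4·1728 + 27·81 ≡ 12 (mod 13). Nonzero ⇒ E is nonsingular.
For each x ∈ F_13, compute rhs = x³ + 12·x + 9 mod 13, then count y ∈ F_13 with y² ≡ rhs.
  x = 0: rhs = 9, matching y values: 3, 10 (2 points).
  x = 1: rhs = 9, matching y values: 3, 10 (2 points).
  x = 2: rhs = 2, matching y values: none (0 points).
  x = 3: rhs = 7, matching y values: none (0 points).
  x = 4: rhs = 4, matching y values: 2, 11 (2 points).
  x = 5: rhs = 12, matching y values: 5, 8 (2 points).
  x = 6: rhs = 11, matching y values: none (0 points).
  x = 7: rhs = 7, matching y values: none (0 points).
  x = 8: rhs = 6, matching y values: none (0 points).
  x = 9: rhs = 1, matching y values: 1, 12 (2 points).
  x = 10: rhs = 11, matching y values: none (0 points).
  x = 11: rhs = 3, matching y values: 4, 9 (2 points).
  x = 12: rhs = 9, matching y values: 3, 10 (2 points).
Total affine count: 14.
Full point count |E(F_13)| = 14 + 1 = 15.
Hasse bound: |15 − (13+1)| = |1| = 1 ≤ 2√13 ≈ 7.2111 ✓.


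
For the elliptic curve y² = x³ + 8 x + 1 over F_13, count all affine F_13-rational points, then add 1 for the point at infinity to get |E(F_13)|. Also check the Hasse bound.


Affine points = {(0, 1), (0, 12), (1, 6), (1, 7), (2, 5), (2, 8), (3, 0), (5, 6), (5, 7), (7, 6), (7, 7), (9, 3), (9, 10), (11, 4), (11, 9)}; affine count = 15; |E(F_13)| = 16.

Discriminant check: Δ ∝ 4a³ + 27b² = 4·8³ + 27·1² = 4·512 + 27·1 ≡ 8 (mod 13). Nonzero ⇒ E is nonsingular.
For each x ∈ F_13, compute rhs = x³ + 8·x + 1 mod 13, then count y ∈ F_13 with y² ≡ rhs.
  x = 0: rhs = 1, matching y values: 1, 12 (2 points).
  x = 1: rhs = 10, matching y values: 6, 7 (2 points).
  x = 2: rhs = 12, matching y values: 5, 8 (2 points).
  x = 3: rhs = 0, matching y values: 0 (1 points).
  x = 4: rhs = 6, matching y values: none (0 points).
  x = 5: rhs = 10, matching y values: 6, 7 (2 points).
  x = 6: rhs = 5, matching y values: none (0 points).
  x = 7: rhs = 10, matching y values: 6, 7 (2 points).
  x = 8: rhs = 5, matching y values: none (0 points).
  x = 9: rhs = 9, matching y values: 3, 10 (2 points).
  x = 10: rhs = 2, matching y values: none (0 points).
  x = 11: rhs = 3, matching y values: 4, 9 (2 points).
  x = 12: rhs = 5, matching y values: none (0 points).
Total affine count: 15.
Full point count |E(F_13)| = 15 + 1 = 16.
Hasse bound: |16 − (13+1)| = |2| = 2 ≤ 2√13 ≈ 7.2111 ✓.


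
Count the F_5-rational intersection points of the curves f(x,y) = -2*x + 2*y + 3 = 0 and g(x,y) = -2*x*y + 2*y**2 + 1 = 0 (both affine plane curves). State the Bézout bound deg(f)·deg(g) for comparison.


Common zeros: {(1, 2)}; count = 1; Bézout bound = 2.

deg(f) = 1, deg(g) = 2, so Bézout bound = 2.
Scan x ∈ F_5. For each x, list the y ∈ F_5 with f(x, y) ≡ 0 and those with g(x, y) ≡ 0 (mod 5); the common zeros in that column are the intersection.
  x = 0: f ≡ 0 at y ∈ {1}; g ≡ 0 at y ∈ ∅; common: ∅.
  x = 1: f ≡ 0 at y ∈ {2}; g ≡ 0 at y ∈ {2, 4}; common: {2}.
  x = 2: f ≡ 0 at y ∈ {3}; g ≡ 0 at y ∈ ∅; common: ∅.
  x = 3: f ≡ 0 at y ∈ {4}; g ≡ 0 at y ∈ ∅; common: ∅.
  x = 4: f ≡ 0 at y ∈ {0}; g ≡ 0 at y ∈ {1, 3}; common: ∅.
Collecting: common zeros = {(1, 2)}, so the count is 1.
Comparison with the Bézout bound: 1 ≤ 2 = deg(f)·deg(g), as expected for curves with no common component (the affine F_5-count falls short of the bound because intersections may lie at infinity, over extension fields, or carry multiplicity).


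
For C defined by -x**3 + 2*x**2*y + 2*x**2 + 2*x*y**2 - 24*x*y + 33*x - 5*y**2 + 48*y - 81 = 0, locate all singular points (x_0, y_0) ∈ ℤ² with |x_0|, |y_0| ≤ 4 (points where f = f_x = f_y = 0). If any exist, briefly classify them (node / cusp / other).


Singular points: {(3, 3)}; classification: node.

Compute partial derivatives:
  f_x = -3*x**2 + 4*x*y + 4*x + 2*y**2 - 24*y + 33.
  f_y = 2*x**2 + 4*x*y - 24*x - 10*y + 48.
Scan x_0 ∈ {−4, ..., 4}. For each x_0, f_y(x_0, y) is a polynomial in y; find its integer roots y ∈ {−4, ..., 4}, then test f_x and f at those candidates.
  x = -4: f_y(-4, y) = 176 - 26*y; no integer root y with |y| ≤ 4.
  x = -3: f_y(-3, y) = 138 - 22*y; no integer root y with |y| ≤ 4.
  x = -2: f_y(-2, y) = 104 - 18*y; no integer root y with |y| ≤ 4.
  x = -1: f_y(-1, y) = 74 - 14*y; no integer root y with |y| ≤ 4.
  x = 0: f_y(0, y) = 48 - 10*y; no integer root y with |y| ≤ 4.
  x = 1: f_y(1, y) = 26 - 6*y; no integer root y with |y| ≤ 4.
  x = 2: f_y(2, y) = 8 - 2*y; vanishes at y ∈ {4}. (2, 4): f_x = -3 ≠ 0.
  x = 3: f_y(3, y) = 2*y - 6; vanishes at y ∈ {3}. (3, 3): f_x = 0, f = 0 — SINGULAR.
  x = 4: f_y(4, y) = 6*y - 16; no integer root y with |y| ≤ 4.
Only singular point on the grid: (3, 3).
Classify: substitute x = 3 + u, y = 3 + v and expand: f = -u**3 + 2*u**2*v - u**2 + 2*u*v**2 + v**2.
No constant or linear terms (consistent with a singular point). Quadratic part: -u**2 + v**2. Cubic part: -u**3 + 2*u**2*v + 2*u*v**2.
The quadratic part v**2 - u**2 = (v − u)(v + u) splits into two distinct linear factors, so there are two distinct tangent lines y − 3 = ±(x − 3) — this is a node (ordinary double point).
Classification: node.


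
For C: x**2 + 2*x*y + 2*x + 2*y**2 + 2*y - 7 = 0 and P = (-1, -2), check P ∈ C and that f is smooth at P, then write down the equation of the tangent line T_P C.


Tangent line at P: -4*x - 8*y - 20 = 0.

Step 1: f(-1, -2) = 0, so P lies on C.
Step 2: partial derivatives
  f_x(x, y) = 2*x + 2*y + 2, f_y(x, y) = 2*x + 4*y + 2.
  f_x(P) = -4, f_y(P) = -8 (gradient nonzero, so P is smooth).
Step 3: tangent line at P: -4·(x − -1) + -8·(y − -2) = 0.
Expanding: -4*x - 8*y - 20 = 0.


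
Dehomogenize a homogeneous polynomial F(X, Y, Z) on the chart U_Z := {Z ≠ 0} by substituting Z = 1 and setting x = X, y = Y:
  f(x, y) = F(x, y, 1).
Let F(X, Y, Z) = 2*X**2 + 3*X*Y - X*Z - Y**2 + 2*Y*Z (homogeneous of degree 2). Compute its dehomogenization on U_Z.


f(x, y) = 2*x**2 + 3*x*y - x - y**2 + 2*y

On U_Z we set Z = 1. Each monomial c·X^i·Y^j·Z^k in F becomes c·x^i·y^j·1^k = c·x^i·y^j.
Substituting Z = 1: F(X, Y, 1) = 2*x**2 + 3*x*y - x - y**2 + 2*y.
Note: deg(f) ≤ deg(F) = 2; strict inequality happens when F is divisible by Z (lost terms).


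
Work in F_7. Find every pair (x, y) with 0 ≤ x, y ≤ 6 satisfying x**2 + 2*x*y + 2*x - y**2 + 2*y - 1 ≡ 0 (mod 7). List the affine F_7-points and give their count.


Affine F_7-points: {(0, 1), (2, 0), (2, 6), (3, 0), (3, 1), (5, 6)}; count = 6.

For each of the 49 pairs (x, y) ∈ F_7², evaluate f(x, y) mod 7. Record the zeros.
  x = 0: [0↦6, 1↦0, 2↦6, 3↦3, 4↦5, 5↦5, 6↦3]  zeros at y ∈ {1}
  x = 1: [0↦2, 1↦5, 2↦6, 3↦5, 4↦2, 5↦4, 6↦4]  zeros at y ∈ ∅
  x = 2: [0↦0, 1↦5, 2↦1, 3↦2, 4↦1, 5↦5, 6↦0]  zeros at y ∈ {0, 6}
  x = 3: [0↦0, 1↦0, 2↦5, 3↦1, 4↦2, 5↦1, 6↦5]  zeros at y ∈ {0, 1}
  x = 4: [0↦2, 1↦4, 2↦4, 3↦2, 4↦5, 5↦6, 6↦5]  zeros at y ∈ ∅
  x = 5: [0↦6, 1↦3, 2↦5, 3↦5, 4↦3, 5↦6, 6↦0]  zeros at y ∈ {6}
  x = 6: [0↦5, 1↦4, 2↦1, 3↦3, 4↦3, 5↦1, 6↦4]  zeros at y ∈ ∅
Collecting zeros: affine points = {(0, 1), (2, 0), (2, 6), (3, 0), (3, 1), (5, 6)}.
Total count |C(F_7)_aff| = 6.


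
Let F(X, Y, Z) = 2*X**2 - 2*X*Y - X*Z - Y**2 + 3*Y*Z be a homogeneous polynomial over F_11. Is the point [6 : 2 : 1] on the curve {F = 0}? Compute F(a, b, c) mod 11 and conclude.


F(6,2,1) ≡ 0 (mod 11); P is on the curve.

Evaluate F(6, 2, 1) term-by-term (mod 11).
  2*X**2 ↦ 2·36·1·1 = 72
  -2*X*Y ↦ -2·6·2·1 = -24
  -X*Z ↦ -1·6·1·1 = -6
  -Y**2 ↦ -1·1·4·1 = -4
  3*Y*Z ↦ 3·1·2·1 = 6
Sum: F(6, 2, 1) = (72) + (-24) + (-6) + (-4) + (6) = 44.
Reducing mod 11: 44 ≡ 0 (mod 11).
Since F(a, b, c) ≡ 0 (mod 11), P lies on the curve.


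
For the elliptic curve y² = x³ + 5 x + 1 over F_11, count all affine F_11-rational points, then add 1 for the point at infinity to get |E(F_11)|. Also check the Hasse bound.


Affine points = {(0, 1), (0, 10), (6, 4), (6, 7), (7, 4), (7, 7), (8, 5), (8, 6), (9, 4), (9, 7)}; affine count = 10; |E(F_11)| = 11.

Discriminant check: Δ ∝ 4a³ + 27b² = 4·5³ + 27·1² = 4·125 + 27·1 ≡ 10 (mod 11). Nonzero ⇒ E is nonsingular.
For each x ∈ F_11, compute rhs = x³ + 5·x + 1 mod 11, then count y ∈ F_11 with y² ≡ rhs.
  x = 0: rhs = 1, matching y values: 1, 10 (2 points).
  x = 1: rhs = 7, matching y values: none (0 points).
  x = 2: rhs = 8, matching y values: none (0 points).
  x = 3: rhs = 10, matching y values: none (0 points).
  x = 4: rhs = 8, matching y values: none (0 points).
  x = 5: rhs = 8, matching y values: none (0 points).
  x = 6: rhs = 5, matching y values: 4, 7 (2 points).
  x = 7: rhs = 5, matching y values: 4, 7 (2 points).
  x = 8: rhs = 3, matching y values: 5, 6 (2 points).
  x = 9: rhs = 5, matching y values: 4, 7 (2 points).
  x = 10: rhs = 6, matching y values: none (0 points).
Total affine count: 10.
Full point count |E(F_11)| = 10 + 1 = 11.
Hasse bound: |11 − (11+1)| = |-1| = 1 ≤ 2√11 ≈ 6.6332 ✓.


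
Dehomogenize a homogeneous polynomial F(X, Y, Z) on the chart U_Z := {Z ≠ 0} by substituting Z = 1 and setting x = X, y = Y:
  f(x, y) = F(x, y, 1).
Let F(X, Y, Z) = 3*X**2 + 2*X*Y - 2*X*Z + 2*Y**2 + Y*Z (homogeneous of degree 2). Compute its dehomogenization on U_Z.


f(x, y) = 3*x**2 + 2*x*y - 2*x + 2*y**2 + y

On U_Z we set Z = 1. Each monomial c·X^i·Y^j·Z^k in F becomes c·x^i·y^j·1^k = c·x^i·y^j.
Substituting Z = 1: F(X, Y, 1) = 3*x**2 + 2*x*y - 2*x + 2*y**2 + y.
Note: deg(f) ≤ deg(F) = 2; strict inequality happens when F is divisible by Z (lost terms).


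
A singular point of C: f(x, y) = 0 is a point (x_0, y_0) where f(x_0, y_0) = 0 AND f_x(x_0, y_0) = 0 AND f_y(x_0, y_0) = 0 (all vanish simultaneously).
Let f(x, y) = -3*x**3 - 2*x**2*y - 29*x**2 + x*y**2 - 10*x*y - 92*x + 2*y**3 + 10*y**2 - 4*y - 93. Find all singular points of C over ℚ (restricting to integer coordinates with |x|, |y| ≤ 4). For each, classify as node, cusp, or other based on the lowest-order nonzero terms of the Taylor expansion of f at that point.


Singular points: {(-3, -1)}; classification: cusp.

Compute partial derivatives:
  f_x = -9*x**2 - 4*x*y - 58*x + y**2 - 10*y - 92.
  f_y = -2*x**2 + 2*x*y - 10*x + 6*y**2 + 20*y - 4.
Scan x_0 ∈ {−4, ..., 4}. For each x_0, f_y(x_0, y) is a polynomial in y; find its integer roots y ∈ {−4, ..., 4}, then test f_x and f at those candidates.
  x = -4: f_y(-4, y) = 6*y**2 + 12*y + 4; no integer root y with |y| ≤ 4.
  x = -3: f_y(-3, y) = 6*y**2 + 14*y + 8; vanishes at y ∈ {-1}. (-3, -1): f_x = 0, f = 0 — SINGULAR.
  x = -2: f_y(-2, y) = 6*y**2 + 16*y + 8; vanishes at y ∈ {-2}. (-2, -2): f_x = -4 ≠ 0.
  x = -1: f_y(-1, y) = 6*y**2 + 18*y + 4; no integer root y with |y| ≤ 4.
  x = 0: f_y(0, y) = 6*y**2 + 20*y - 4; no integer root y with |y| ≤ 4.
  x = 1: f_y(1, y) = 6*y**2 + 22*y - 16; no integer root y with |y| ≤ 4.
  x = 2: f_y(2, y) = 6*y**2 + 24*y - 32; no integer root y with |y| ≤ 4.
  x = 3: f_y(3, y) = 6*y**2 + 26*y - 52; no integer root y with |y| ≤ 4.
  x = 4: f_y(4, y) = 6*y**2 + 28*y - 76; no integer root y with |y| ≤ 4.
Only singular point on the grid: (-3, -1).
Classify: substitute x = -3 + u, y = -1 + v and expand: f = -3*u**3 - 2*u**2*v + u*v**2 + 2*v**3 + v**2.
No constant or linear terms (consistent with a singular point). Quadratic part: v**2. Cubic part: -3*u**3 - 2*u**2*v + u*v**2 + 2*v**3.
The quadratic part v**2 is a perfect square, so there is a single (double) tangent line v = 0, i.e. y = -1. Restricting the cubic part to that line (v = 0) leaves -3*u**3 ≠ 0, so f is not divisible by v and the branch is v² ≈ 3*u**3 to lowest order — this is a cusp.
Classification: cusp.


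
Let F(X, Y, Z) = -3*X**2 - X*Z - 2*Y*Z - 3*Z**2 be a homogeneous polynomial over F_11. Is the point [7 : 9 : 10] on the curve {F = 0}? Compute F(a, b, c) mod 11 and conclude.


F(7,9,10) ≡ 7 (mod 11); P is NOT on the curve.

Evaluate F(7, 9, 10) term-by-term (mod 11).
  -3*X**2 ↦ -3·49·1·1 = -147
  -X*Z ↦ -1·7·1·10 = -70
  -2*Y*Z ↦ -2·1·9·10 = -180
  -3*Z**2 ↦ -3·1·1·100 = -300
Sum: F(7, 9, 10) = (-147) + (-70) + (-180) + (-300) = -697.
Reducing mod 11: -697 ≡ 7 (mod 11).
Since F(a, b, c) ≡ 7 ≠ 0 (mod 11), P does NOT lie on the curve.


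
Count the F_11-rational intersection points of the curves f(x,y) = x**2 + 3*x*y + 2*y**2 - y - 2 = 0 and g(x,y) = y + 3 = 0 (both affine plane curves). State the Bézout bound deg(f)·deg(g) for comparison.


Common zeros: {(1, 8), (8, 8)}; count = 2; Bézout bound = 2.

deg(f) = 2, deg(g) = 1, so Bézout bound = 2.
Scan x ∈ F_11. For each x, list the y ∈ F_11 with f(x, y) ≡ 0 and those with g(x, y) ≡ 0 (mod 11); the common zeros in that column are the intersection.
  x = 0: f ≡ 0 at y ∈ ∅; g ≡ 0 at y ∈ {8}; common: ∅.
  x = 1: f ≡ 0 at y ∈ {2, 8}; g ≡ 0 at y ∈ {8}; common: {8}.
  x = 2: f ≡ 0 at y ∈ {5, 9}; g ≡ 0 at y ∈ {8}; common: ∅.
  x = 3: f ≡ 0 at y ∈ ∅; g ≡ 0 at y ∈ {8}; common: ∅.
  x = 4: f ≡ 0 at y ∈ {2, 9}; g ≡ 0 at y ∈ {8}; common: ∅.
  x = 5: f ≡ 0 at y ∈ {5, 10}; g ≡ 0 at y ∈ {8}; common: ∅.
  x = 6: f ≡ 0 at y ∈ ∅; g ≡ 0 at y ∈ {8}; common: ∅.
  x = 7: f ≡ 0 at y ∈ ∅; g ≡ 0 at y ∈ {8}; common: ∅.
  x = 8: f ≡ 0 at y ∈ {8}; g ≡ 0 at y ∈ {8}; common: {8}.
  x = 9: f ≡ 0 at y ∈ {10}; g ≡ 0 at y ∈ {8}; common: ∅.
  x = 10: f ≡ 0 at y ∈ ∅; g ≡ 0 at y ∈ {8}; common: ∅.
Collecting: common zeros = {(1, 8), (8, 8)}, so the count is 2.
Comparison with the Bézout bound: 2 ≤ 2 = deg(f)·deg(g), as expected for curves with no common component (the bound is attained).


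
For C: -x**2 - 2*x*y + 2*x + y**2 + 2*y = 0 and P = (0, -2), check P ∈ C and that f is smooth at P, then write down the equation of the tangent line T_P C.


Tangent line at P: 6*x - 2*y - 4 = 0.

Step 1: f(0, -2) = 0, so P lies on C.
Step 2: partial derivatives
  f_x(x, y) = -2*x - 2*y + 2, f_y(x, y) = -2*x + 2*y + 2.
  f_x(P) = 6, f_y(P) = -2 (gradient nonzero, so P is smooth).
Step 3: tangent line at P: 6·(x − 0) + -2·(y − -2) = 0.
Expanding: 6*x - 2*y - 4 = 0.


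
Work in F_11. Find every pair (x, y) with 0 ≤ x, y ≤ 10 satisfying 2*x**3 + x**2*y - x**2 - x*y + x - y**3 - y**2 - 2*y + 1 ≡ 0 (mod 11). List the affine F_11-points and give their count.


Affine F_11-points: {(1, 9), (2, 8), (3, 8), (4, 4), (5, 0), (6, 1), (6, 3), (6, 6), (7, 10), (8, 5), (8, 8), (9, 7)}; count = 12.

For each of the 121 pairs (x, y) ∈ F_11², evaluate f(x, y) mod 11. Record the zeros.
  x = 0: [0↦1, 1↦8, 2↦7, 3↦3, 4↦1, 5↦6, 6↦1, 7↦2, 8↦3, 9↦9, 10↦3]  zeros at y ∈ ∅
  x = 1: [0↦3, 1↦10, 2↦9, 3↦5, 4↦3, 5↦8, 6↦3, 7↦4, 8↦5, 9↦0, 10↦5]  zeros at y ∈ {9}
  x = 2: [0↦4, 1↦2, 2↦3, 3↦1, 4↦1, 5↦8, 6↦5, 7↦8, 8↦0, 9↦8, 10↦4]  zeros at y ∈ {8}
  x = 3: [0↦5, 1↦7, 2↦1, 3↦3, 4↦7, 5↦7, 6↦8, 7↦4, 8↦0, 9↦1, 10↦1]  zeros at y ∈ {8}
  x = 4: [0↦7, 1↦4, 2↦4, 3↦1, 4↦0, 5↦6, 6↦2, 7↦4, 8↦6, 9↦2, 10↦8]  zeros at y ∈ {4}
  x = 5: [0↦0, 1↦5, 2↦2, 3↦7, 4↦3, 5↦6, 6↦10, 7↦9, 8↦8, 9↦1, 10↦4]  zeros at y ∈ {0}
  x = 6: [0↦7, 1↦0, 2↦7, 3↦0, 4↦6, 5↦8, 6↦0, 7↦9, 8↦7, 9↦10, 10↦1]  zeros at y ∈ {1, 3, 6}
  x = 7: [0↦7, 1↦1, 2↦9, 3↦3, 4↦10, 5↦2, 6↦6, 7↦5, 8↦4, 9↦8, 10↦0]  zeros at y ∈ {10}
  x = 8: [0↦1, 1↦9, 2↦9, 3↦6, 4↦5, 5↦0, 6↦7, 7↦9, 8↦0, 9↦7, 10↦2]  zeros at y ∈ {5, 8}
  x = 9: [0↦1, 1↦3, 2↦8, 3↦10, 4↦3, 5↦3, 6↦4, 7↦0, 8↦7, 9↦8, 10↦8]  zeros at y ∈ {7}
  x = 10: [0↦8, 1↦6, 2↦7, 3↦5, 4↦5, 5↦1, 6↦9, 7↦1, 8↦4, 9↦1, 10↦8]  zeros at y ∈ ∅
Collecting zeros: affine points = {(1, 9), (2, 8), (3, 8), (4, 4), (5, 0), (6, 1), (6, 3), (6, 6), (7, 10), (8, 5), (8, 8), (9, 7)}.
Total count |C(F_11)_aff| = 12.


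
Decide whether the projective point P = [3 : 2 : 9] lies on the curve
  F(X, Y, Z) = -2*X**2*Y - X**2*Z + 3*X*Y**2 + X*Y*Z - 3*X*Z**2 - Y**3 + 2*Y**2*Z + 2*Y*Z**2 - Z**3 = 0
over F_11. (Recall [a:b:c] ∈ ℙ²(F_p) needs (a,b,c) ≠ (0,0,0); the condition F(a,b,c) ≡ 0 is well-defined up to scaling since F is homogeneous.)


F(3,2,9) ≡ 3 (mod 11); P is NOT on the curve.

Evaluate F(3, 2, 9) term-by-term (mod 11).
  -2*X**2*Y ↦ -2·9·2·1 = -36
  -X**2*Z ↦ -1·9·1·9 = -81
  3*X*Y**2 ↦ 3·3·4·1 = 36
  X*Y*Z ↦ 1·3·2·9 = 54
  -3*X*Z**2 ↦ -3·3·1·81 = -729
  -Y**3 ↦ -1·1·8·1 = -8
  2*Y**2*Z ↦ 2·1·4·9 = 72
  2*Y*Z**2 ↦ 2·1·2·81 = 324
  -Z**3 ↦ -1·1·1·729 = -729
Sum: F(3, 2, 9) = (-36) + (-81) + (36) + (54) + (-729) + (-8) + (72) + (324) + (-729) = -1097.
Reducing mod 11: -1097 ≡ 3 (mod 11).
Since F(a, b, c) ≡ 3 ≠ 0 (mod 11), P does NOT lie on the curve.


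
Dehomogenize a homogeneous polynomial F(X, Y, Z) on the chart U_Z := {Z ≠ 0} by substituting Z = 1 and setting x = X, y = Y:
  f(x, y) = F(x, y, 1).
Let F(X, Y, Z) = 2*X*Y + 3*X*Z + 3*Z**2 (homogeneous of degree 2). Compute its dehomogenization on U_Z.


f(x, y) = 2*x*y + 3*x + 3

On U_Z we set Z = 1. Each monomial c·X^i·Y^j·Z^k in F becomes c·x^i·y^j·1^k = c·x^i·y^j.
Substituting Z = 1: F(X, Y, 1) = 2*x*y + 3*x + 3.
Note: deg(f) ≤ deg(F) = 2; strict inequality happens when F is divisible by Z (lost terms).


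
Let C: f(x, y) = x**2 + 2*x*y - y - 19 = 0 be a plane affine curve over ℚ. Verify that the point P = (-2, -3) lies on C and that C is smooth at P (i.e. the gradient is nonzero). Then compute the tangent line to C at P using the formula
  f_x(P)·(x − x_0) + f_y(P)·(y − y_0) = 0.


Tangent line at P: -10*x - 5*y - 35 = 0.

Step 1: f(-2, -3) = 0, so P lies on C.
Step 2: partial derivatives
  f_x(x, y) = 2*x + 2*y, f_y(x, y) = 2*x - 1.
  f_x(P) = -10, f_y(P) = -5 (gradient nonzero, so P is smooth).
Step 3: tangent line at P: -10·(x − -2) + -5·(y − -3) = 0.
Expanding: -10*x - 5*y - 35 = 0.


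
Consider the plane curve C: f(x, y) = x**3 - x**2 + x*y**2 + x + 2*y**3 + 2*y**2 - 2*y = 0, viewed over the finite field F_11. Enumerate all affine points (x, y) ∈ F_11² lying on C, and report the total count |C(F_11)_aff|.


Affine F_11-points: {(0, 0), (0, 3), (0, 7), (4, 2), (4, 3), (5, 9), (7, 6), (8, 3), (8, 5), (8, 9), (10, 9)}; count = 11.

For each of the 121 pairs (x, y) ∈ F_11², evaluate f(x, y) mod 11. Record the zeros.
  x = 0: [0↦0, 1↦2, 2↦9, 3↦0, 4↦9, 5↦4, 6↦8, 7↦0, 8↦3, 9↦7, 10↦2]  zeros at y ∈ {0, 3, 7}
  x = 1: [0↦1, 1↦4, 2↦3, 3↦10, 4↦4, 5↦8, 6↦1, 7↦6, 8↦2, 9↦1, 10↦4]  zeros at y ∈ ∅
  x = 2: [0↦6, 1↦10, 2↦1, 3↦2, 4↦3, 5↦5, 6↦9, 7↦5, 8↦5, 9↦10, 10↦10]  zeros at y ∈ ∅
  x = 3: [0↦10, 1↦4, 2↦9, 3↦4, 4↦1, 5↦1, 6↦5, 7↦3, 8↦7, 9↦7, 10↦4]  zeros at y ∈ ∅
  x = 4: [0↦8, 1↦3, 2↦0, 3↦0, 4↦4, 5↦2, 6↦6, 7↦6, 8↦3, 9↦9, 10↦3]  zeros at y ∈ {2, 3}
  x = 5: [0↦6, 1↦2, 2↦2, 3↦7, 4↦7, 5↦3, 6↦7, 7↦9, 8↦10, 9↦0, 10↦2]  zeros at y ∈ {9}
  x = 6: [0↦10, 1↦7, 2↦10, 3↦9, 4↦5, 5↦10, 6↦3, 7↦7, 8↦1, 9↦8, 10↦7]  zeros at y ∈ ∅
  x = 7: [0↦4, 1↦2, 2↦8, 3↦1, 4↦4, 5↦7, 6↦0, 7↦6, 8↦4, 9↦6, 10↦2]  zeros at y ∈ {6}
  x = 8: [0↦5, 1↦4, 2↦2, 3↦0, 4↦10, 5↦0, 6↦4, 7↦1, 8↦3, 9↦0, 10↦4]  zeros at y ∈ {3, 5, 9}
  x = 9: [0↦8, 1↦8, 2↦9, 3↦1, 4↦7, 5↦6, 6↦10, 7↦9, 8↦4, 9↦7, 10↦8]  zeros at y ∈ ∅
  x = 10: [0↦8, 1↦9, 2↦2, 3↦10, 4↦1, 5↦9, 6↦2, 7↦3, 8↦2, 9↦0, 10↦9]  zeros at y ∈ {9}
Collecting zeros: affine points = {(0, 0), (0, 3), (0, 7), (4, 2), (4, 3), (5, 9), (7, 6), (8, 3), (8, 5), (8, 9), (10, 9)}.
Total count |C(F_11)_aff| = 11.
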